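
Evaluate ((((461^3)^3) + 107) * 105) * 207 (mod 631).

379

(461)^3 ≡ 597 (mod 631)
(597)^3 ≡ 449 (mod 631)
449 + 107 = 556
556 * 105 = 58380 ≡ 328 (mod 631)
328 * 207 = 67896 ≡ 379 (mod 631)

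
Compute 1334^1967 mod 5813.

Using repeated squaring:
1967 in binary is 11110101111, i.e. 1967 = 1024 + 512 + 256 + 128 + 32 + 8 + 4 + 2 + 1.
1334^1 ≡ 1334 (mod 5813)
1334^2 ≡ 1334^2 = 1779556 ≡ 778 (mod 5813)
1334^4 ≡ 778^2 = 605284 ≡ 732 (mod 5813)
1334^8 ≡ 732^2 = 535824 ≡ 1028 (mod 5813)
1334^16 ≡ 1028^2 = 1056784 ≡ 4631 (mod 5813)
1334^32 ≡ 4631^2 = 21446161 ≡ 2004 (mod 5813)
1334^64 ≡ 2004^2 = 4016016 ≡ 5046 (mod 5813)
1334^128 ≡ 5046^2 = 25462116 ≡ 1176 (mod 5813)
1334^256 ≡ 1176^2 = 1382976 ≡ 5295 (mod 5813)
1334^512 ≡ 5295^2 = 28037025 ≡ 926 (mod 5813)
1334^1024 ≡ 926^2 = 857476 ≡ 2965 (mod 5813)
1334^1967 = 1334^1024 · 1334^512 · 1334^256 · 1334^128 · 1334^32 · 1334^8 · 1334^4 · 1334^2 · 1334^1 ≡ 2965 · 926 · 5295 · 1176 · 2004 · 1028 · 732 · 778 · 1334 (mod 5813).
Accumulate the product:
2965 · 926 = 2745590 ≡ 1854
1854 · 5295 = 9816930 ≡ 4586
4586 · 1176 = 5393136 ≡ 4485
4485 · 2004 = 8987940 ≡ 1042
1042 · 1028 = 1071176 ≡ 1584
1584 · 732 = 1159488 ≡ 2701
2701 · 778 = 2101378 ≡ 2885
2885 · 1334 = 3848590 ≡ 384

384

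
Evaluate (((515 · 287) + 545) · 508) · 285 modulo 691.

515 · 287 = 147805 ≡ 622 (mod 691)
622 + 545 = 1167 ≡ 476 (mod 691)
476 · 508 = 241808 ≡ 649 (mod 691)
649 · 285 = 184965 ≡ 468 (mod 691)

468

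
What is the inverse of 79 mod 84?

84 = 1×79 + 5
79 = 15×5 + 4
5 = 1×4 + 1
4 = 4×1 + 0
gcd(79, 84) = 1, so the inverse exists.
Back-substitute for 1:
1 = 1×5 − 1×4
  = −1×79 + 16×5
  = 16×84 − 17×79
So 79⁻¹ ≡ −17 ≡ 67 (mod 84).

67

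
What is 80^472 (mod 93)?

40

By square-and-multiply:
472 in binary is 111011000, i.e. 472 = 256 + 128 + 64 + 16 + 8.
80^1 ≡ 80 (mod 93)
80^2 ≡ 80^2 = 6400 ≡ 76 (mod 93)
80^4 ≡ 76^2 = 5776 ≡ 10 (mod 93)
80^8 ≡ 10^2 = 100 ≡ 7 (mod 93)
80^16 ≡ 7^2 = 49 (mod 93)
80^32 ≡ 49^2 = 2401 ≡ 76 (mod 93)
80^64 ≡ 76^2 = 5776 ≡ 10 (mod 93)
80^128 ≡ 10^2 = 100 ≡ 7 (mod 93)
80^256 ≡ 7^2 = 49 (mod 93)
80^472 = 80^256 · 80^128 · 80^64 · 80^16 · 80^8 ≡ 49 · 7 · 10 · 49 · 7 (mod 93).
Accumulate the product:
49 · 7 = 343 ≡ 64
64 · 10 = 640 ≡ 82
82 · 49 = 4018 ≡ 19
19 · 7 = 133 ≡ 40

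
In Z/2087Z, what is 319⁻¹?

386

2087 = 6·319 + 173
319 = 1·173 + 146
173 = 1·146 + 27
146 = 5·27 + 11
27 = 2·11 + 5
11 = 2·5 + 1
5 = 5·1 + 0
gcd(319, 2087) = 1, so the inverse exists.
Back-substitute for 1:
1 = 1·11 − 2·5
  = −2·27 + 5·11
  = 5·146 − 27·27
  = −27·173 + 32·146
  = 32·319 − 59·173
  = −59·2087 + 386·319
So 319⁻¹ ≡ 386 (mod 2087).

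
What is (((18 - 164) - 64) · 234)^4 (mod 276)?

18 - 164 = -146 ≡ 130 (mod 276)
130 - 64 = 66
66 · 234 = 15444 ≡ 264 (mod 276)
(264)^4 ≡ 36 (mod 276)

36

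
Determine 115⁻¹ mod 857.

Run the extended Euclidean algorithm:
857 = 7·115 + 52
115 = 2·52 + 11
52 = 4·11 + 8
11 = 1·8 + 3
8 = 2·3 + 2
3 = 1·2 + 1
2 = 2·1 + 0
gcd(115, 857) = 1, so the inverse exists.
Back-substitute for 1:
1 = 1·3 − 1·2
  = −1·8 + 3·3
  = 3·11 − 4·8
  = −4·52 + 19·11
  = 19·115 − 42·52
  = −42·857 + 313·115
So 115⁻¹ ≡ 313 (mod 857).

313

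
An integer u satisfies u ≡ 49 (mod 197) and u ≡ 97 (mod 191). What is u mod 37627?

197⁻¹ mod 191: 197*32 ≡ 1 (mod 191), so 197⁻¹ ≡ 32.
u = 49 + 197*((97 − 49)*32 mod 191) = 49 + 197*8 = 1625.
Check: 1625 mod 197 = 49, 1625 mod 191 = 97. ✓

1625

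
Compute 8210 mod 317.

285

8210 = 25×317 + 285, so 8210 ≡ 285 (mod 317).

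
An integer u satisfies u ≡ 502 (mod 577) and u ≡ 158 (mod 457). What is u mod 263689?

577⁻¹ mod 457: 577·179 ≡ 1 (mod 457), so 577⁻¹ ≡ 179.
u = 502 + 577·((158 − 502)·179 mod 457) = 502 + 577·119 = 69165.

69165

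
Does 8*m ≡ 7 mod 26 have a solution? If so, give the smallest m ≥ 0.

no solution

gcd(8, 26) = 2, and 2 does not divide 7.
So the congruence has no solution.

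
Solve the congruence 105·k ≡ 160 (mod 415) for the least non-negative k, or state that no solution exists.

45

gcd(105, 415) = 5, and 5 | 160, so solutions exist.
Divide through by 5: 21·k ≡ 32 mod 83.
21⁻¹ ≡ 4 (mod 83).
k ≡ 4·32 ≡ 45 (mod 83).
The smallest non-negative solution is k = 45.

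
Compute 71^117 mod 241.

139

Using repeated squaring:
117 in binary is 1110101, i.e. 117 = 64 + 32 + 16 + 4 + 1.
71^1 ≡ 71 (mod 241)
71^2 ≡ 71^2 = 5041 ≡ 221 (mod 241)
71^4 ≡ 221^2 = 48841 ≡ 159 (mod 241)
71^8 ≡ 159^2 = 25281 ≡ 217 (mod 241)
71^16 ≡ 217^2 = 47089 ≡ 94 (mod 241)
71^32 ≡ 94^2 = 8836 ≡ 160 (mod 241)
71^64 ≡ 160^2 = 25600 ≡ 54 (mod 241)
71^117 = 71^64 * 71^32 * 71^16 * 71^4 * 71^1 ≡ 54 * 160 * 94 * 159 * 71 (mod 241).
Accumulate the product:
54 * 160 = 8640 ≡ 205
205 * 94 = 19270 ≡ 231
231 * 159 = 36729 ≡ 97
97 * 71 = 6887 ≡ 139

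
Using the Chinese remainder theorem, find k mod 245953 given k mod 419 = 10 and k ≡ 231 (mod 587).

419⁻¹ mod 587: 419·290 ≡ 1 (mod 587), so 419⁻¹ ≡ 290.
k = 10 + 419·((231 − 10)·290 mod 587) = 10 + 419·107 = 44843.
Check: 44843 mod 419 = 10, 44843 mod 587 = 231. ✓

44843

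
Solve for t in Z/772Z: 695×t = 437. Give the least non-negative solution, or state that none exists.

gcd(695, 772) = 1, so a unique solution mod 772 exists.
695⁻¹ ≡ 391 (mod 772).
t ≡ 391×437 ≡ 255 (mod 772).

255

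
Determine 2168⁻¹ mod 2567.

920

2567 = 1*2168 + 399
2168 = 5*399 + 173
399 = 2*173 + 53
173 = 3*53 + 14
53 = 3*14 + 11
14 = 1*11 + 3
11 = 3*3 + 2
3 = 1*2 + 1
2 = 2*1 + 0
gcd(2168, 2567) = 1, so the inverse exists.
Bézout: 1 = −777*2567 + 920*2168.
So 2168⁻¹ ≡ 920 (mod 2567).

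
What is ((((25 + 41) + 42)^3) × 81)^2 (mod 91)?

25 + 41 = 66
66 + 42 = 108 ≡ 17 (mod 91)
(17)^3 ≡ 90 (mod 91)
90 × 81 = 7290 ≡ 10 (mod 91)
(10)^2 ≡ 9 (mod 91)

9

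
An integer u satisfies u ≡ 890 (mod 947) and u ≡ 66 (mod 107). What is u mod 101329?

100325

947⁻¹ mod 107: 947×20 ≡ 1 (mod 107), so 947⁻¹ ≡ 20.
u = 890 + 947×((66 − 890)×20 mod 107) = 890 + 947×105 = 100325.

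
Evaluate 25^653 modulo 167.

Using repeated squaring:
653 in binary is 1010001101, i.e. 653 = 512 + 128 + 8 + 4 + 1.
25^1 ≡ 25 (mod 167)
25^2 ≡ 25^2 = 625 ≡ 124 (mod 167)
25^4 ≡ 124^2 = 15376 ≡ 12 (mod 167)
25^8 ≡ 12^2 = 144 (mod 167)
25^16 ≡ 144^2 = 20736 ≡ 28 (mod 167)
25^32 ≡ 28^2 = 784 ≡ 116 (mod 167)
25^64 ≡ 116^2 = 13456 ≡ 96 (mod 167)
25^128 ≡ 96^2 = 9216 ≡ 31 (mod 167)
25^256 ≡ 31^2 = 961 ≡ 126 (mod 167)
25^512 ≡ 126^2 = 15876 ≡ 11 (mod 167)
25^653 = 25^512 × 25^128 × 25^8 × 25^4 × 25^1 ≡ 11 × 31 × 144 × 12 × 25 (mod 167).
Accumulate the product:
11 × 31 = 341 ≡ 7
7 × 144 = 1008 ≡ 6
6 × 12 = 72
72 × 25 = 1800 ≡ 130

130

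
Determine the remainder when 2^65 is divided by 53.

65 in binary is 1000001, i.e. 65 = 64 + 1.
2^1 ≡ 2 (mod 53)
2^2 ≡ 2^2 = 4 (mod 53)
2^4 ≡ 4^2 = 16 (mod 53)
2^8 ≡ 16^2 = 256 ≡ 44 (mod 53)
2^16 ≡ 44^2 = 1936 ≡ 28 (mod 53)
2^32 ≡ 28^2 = 784 ≡ 42 (mod 53)
2^64 ≡ 42^2 = 1764 ≡ 15 (mod 53)
2^65 = 2^64 * 2^1 ≡ 15 * 2 (mod 53).
15 * 2 = 30 ≡ 30 (mod 53).

30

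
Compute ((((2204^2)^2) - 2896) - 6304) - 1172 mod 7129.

3629

(2204)^2 ≡ 2767 (mod 7129)
(2767)^2 ≡ 6872 (mod 7129)
6872 - 2896 = 3976
3976 - 6304 = -2328 ≡ 4801 (mod 7129)
4801 - 1172 = 3629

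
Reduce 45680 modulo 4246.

45680 = 10·4246 + 3220, so 45680 ≡ 3220 (mod 4246).

3220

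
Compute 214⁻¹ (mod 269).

44

269 = 1×214 + 55
214 = 3×55 + 49
55 = 1×49 + 6
49 = 8×6 + 1
6 = 6×1 + 0
gcd(214, 269) = 1, so the inverse exists.
Back-substitute for 1:
1 = 1×49 − 8×6
  = −8×55 + 9×49
  = 9×214 − 35×55
  = −35×269 + 44×214
So 214⁻¹ ≡ 44 (mod 269).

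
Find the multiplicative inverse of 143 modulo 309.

309 = 2*143 + 23
143 = 6*23 + 5
23 = 4*5 + 3
5 = 1*3 + 2
3 = 1*2 + 1
2 = 2*1 + 0
gcd(143, 309) = 1, so the inverse exists.
Bézout: 1 = 56*309 − 121*143.
So 143⁻¹ ≡ −121 ≡ 188 (mod 309).

188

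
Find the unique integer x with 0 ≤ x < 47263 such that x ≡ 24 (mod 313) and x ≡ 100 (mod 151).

313⁻¹ mod 151: 313*55 ≡ 1 (mod 151), so 313⁻¹ ≡ 55.
x = 24 + 313*((100 − 24)*55 mod 151) = 24 + 313*103 = 32263.

32263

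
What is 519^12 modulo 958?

Using repeated squaring:
12 in binary is 1100, i.e. 12 = 8 + 4.
519^1 ≡ 519 (mod 958)
519^2 ≡ 519^2 = 269361 ≡ 163 (mod 958)
519^4 ≡ 163^2 = 26569 ≡ 703 (mod 958)
519^8 ≡ 703^2 = 494209 ≡ 839 (mod 958)
519^12 = 519^8 * 519^4 ≡ 839 * 703 (mod 958).
839 * 703 = 589817 ≡ 647 (mod 958).

647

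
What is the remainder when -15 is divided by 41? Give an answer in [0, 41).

26

-15 = -1·41 + 26, so -15 ≡ 26 (mod 41).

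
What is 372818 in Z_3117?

1895

372818 = 119·3117 + 1895, so 372818 ≡ 1895 (mod 3117).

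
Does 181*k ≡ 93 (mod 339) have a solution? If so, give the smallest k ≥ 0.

126

gcd(181, 339) = 1, so a unique solution mod 339 exists.
181⁻¹ ≡ 118 (mod 339).
k ≡ 118*93 ≡ 126 (mod 339).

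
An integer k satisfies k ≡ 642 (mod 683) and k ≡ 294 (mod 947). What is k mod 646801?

683⁻¹ mod 947: 683×556 ≡ 1 (mod 947), so 683⁻¹ ≡ 556.
k = 642 + 683×((294 − 642)×556 mod 947) = 642 + 683×647 = 442543.

442543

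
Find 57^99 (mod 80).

99 in binary is 1100011, i.e. 99 = 64 + 32 + 2 + 1.
57^1 ≡ 57 (mod 80)
57^2 ≡ 57^2 = 3249 ≡ 49 (mod 80)
57^4 ≡ 49^2 = 2401 ≡ 1 (mod 80)
57^8 ≡ 1^2 = 1 (mod 80)
57^16 ≡ 1^2 = 1 (mod 80)
57^32 ≡ 1^2 = 1 (mod 80)
57^64 ≡ 1^2 = 1 (mod 80)
57^99 = 57^64 · 57^32 · 57^2 · 57^1 ≡ 1 · 1 · 49 · 57 (mod 80).
Accumulate the product:
1 · 1 = 1
1 · 49 = 49
49 · 57 = 2793 ≡ 73

73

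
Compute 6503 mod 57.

6503 = 114·57 + 5, so 6503 ≡ 5 (mod 57).

5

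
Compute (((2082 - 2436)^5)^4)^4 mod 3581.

2082 - 2436 = -354 ≡ 3227 (mod 3581)
(3227)^5 ≡ 1122 (mod 3581)
(1122)^4 ≡ 444 (mod 3581)
(444)^4 ≡ 532 (mod 3581)

532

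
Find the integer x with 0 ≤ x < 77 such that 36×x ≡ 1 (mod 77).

77 = 2·36 + 5
36 = 7·5 + 1
5 = 5·1 + 0
gcd(36, 77) = 1, so the inverse exists.
Back-substitute for 1:
1 = 1·36 − 7·5
  = −7·77 + 15·36
So 36⁻¹ ≡ 15 (mod 77).

15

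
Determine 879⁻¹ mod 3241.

660

By the extended Euclidean algorithm:
3241 = 3*879 + 604
879 = 1*604 + 275
604 = 2*275 + 54
275 = 5*54 + 5
54 = 10*5 + 4
5 = 1*4 + 1
4 = 4*1 + 0
gcd(879, 3241) = 1, so the inverse exists.
Bézout: 1 = −179*3241 + 660*879.
So 879⁻¹ ≡ 660 (mod 3241).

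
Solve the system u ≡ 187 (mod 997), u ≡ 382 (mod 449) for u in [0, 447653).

69977

997⁻¹ mod 449: 997*127 ≡ 1 (mod 449), so 997⁻¹ ≡ 127.
u = 187 + 997*((382 − 187)*127 mod 449) = 187 + 997*70 = 69977.
Check: 69977 mod 997 = 187, 69977 mod 449 = 382. ✓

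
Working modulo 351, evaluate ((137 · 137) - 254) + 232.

137 · 137 = 18769 ≡ 166 (mod 351)
166 - 254 = -88 ≡ 263 (mod 351)
263 + 232 = 495 ≡ 144 (mod 351)

144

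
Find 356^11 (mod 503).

436

11 in binary is 1011, i.e. 11 = 8 + 2 + 1.
356^1 ≡ 356 (mod 503)
356^2 ≡ 356^2 = 126736 ≡ 483 (mod 503)
356^4 ≡ 483^2 = 233289 ≡ 400 (mod 503)
356^8 ≡ 400^2 = 160000 ≡ 46 (mod 503)
356^11 = 356^8 * 356^2 * 356^1 ≡ 46 * 483 * 356 (mod 503).
Accumulate the product:
46 * 483 = 22218 ≡ 86
86 * 356 = 30616 ≡ 436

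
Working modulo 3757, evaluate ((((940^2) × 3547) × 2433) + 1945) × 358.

999

(940)^2 ≡ 705 (mod 3757)
705 × 3547 = 2500635 ≡ 2230 (mod 3757)
2230 × 2433 = 5425590 ≡ 482 (mod 3757)
482 + 1945 = 2427
2427 × 358 = 868866 ≡ 999 (mod 3757)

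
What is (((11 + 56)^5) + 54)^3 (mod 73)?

8

11 + 56 = 67
(67)^5 ≡ 35 (mod 73)
35 + 54 = 89 ≡ 16 (mod 73)
(16)^3 ≡ 8 (mod 73)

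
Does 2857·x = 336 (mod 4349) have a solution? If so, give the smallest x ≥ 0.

1807

gcd(2857, 4349) = 1, so a unique solution mod 4349 exists.
2857⁻¹ ≡ 4212 (mod 4349).
x ≡ 4212·336 ≡ 1807 (mod 4349).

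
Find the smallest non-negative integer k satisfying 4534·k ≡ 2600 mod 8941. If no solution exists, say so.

gcd(4534, 8941) = 1, so a unique solution mod 8941 exists.
4534⁻¹ ≡ 8237 (mod 8941).
k ≡ 8237·2600 ≡ 2505 (mod 8941).

2505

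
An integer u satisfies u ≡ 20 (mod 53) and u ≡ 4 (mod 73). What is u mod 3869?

53⁻¹ mod 73: 53×62 ≡ 1 (mod 73), so 53⁻¹ ≡ 62.
u = 20 + 53×((4 − 20)×62 mod 73) = 20 + 53×30 = 1610.

1610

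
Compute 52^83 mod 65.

83 in binary is 1010011, i.e. 83 = 64 + 16 + 2 + 1.
52^1 ≡ 52 (mod 65)
52^2 ≡ 52^2 = 2704 ≡ 39 (mod 65)
52^4 ≡ 39^2 = 1521 ≡ 26 (mod 65)
52^8 ≡ 26^2 = 676 ≡ 26 (mod 65)
52^16 ≡ 26^2 = 676 ≡ 26 (mod 65)
52^32 ≡ 26^2 = 676 ≡ 26 (mod 65)
52^64 ≡ 26^2 = 676 ≡ 26 (mod 65)
52^83 = 52^64 × 52^16 × 52^2 × 52^1 ≡ 26 × 26 × 39 × 52 (mod 65).
Accumulate the product:
26 × 26 = 676 ≡ 26
26 × 39 = 1014 ≡ 39
39 × 52 = 2028 ≡ 13

13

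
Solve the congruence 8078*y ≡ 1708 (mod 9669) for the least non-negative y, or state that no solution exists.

2363

gcd(8078, 9669) = 1, so a unique solution mod 9669 exists.
8078⁻¹ ≡ 6053 (mod 9669).
y ≡ 6053*1708 ≡ 2363 (mod 9669).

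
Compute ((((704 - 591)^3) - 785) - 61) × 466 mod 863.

704 - 591 = 113
(113)^3 ≡ 824 (mod 863)
824 - 785 = 39
39 - 61 = -22 ≡ 841 (mod 863)
841 × 466 = 391906 ≡ 104 (mod 863)

104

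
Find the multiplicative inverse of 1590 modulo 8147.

8147 = 5×1590 + 197
1590 = 8×197 + 14
197 = 14×14 + 1
14 = 14×1 + 0
gcd(1590, 8147) = 1, so the inverse exists.
Bézout: 1 = 113×8147 − 579×1590.
So 1590⁻¹ ≡ −579 ≡ 7568 (mod 8147).

7568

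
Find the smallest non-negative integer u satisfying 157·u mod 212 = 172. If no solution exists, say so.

gcd(157, 212) = 1, so a unique solution mod 212 exists.
157⁻¹ ≡ 185 (mod 212).
u ≡ 185·172 ≡ 20 (mod 212).

20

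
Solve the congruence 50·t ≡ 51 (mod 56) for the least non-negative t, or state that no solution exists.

no solution

gcd(50, 56) = 2, and 2 does not divide 51.
So the congruence has no solution.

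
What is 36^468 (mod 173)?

47

By square-and-multiply:
468 in binary is 111010100, i.e. 468 = 256 + 128 + 64 + 16 + 4.
36^1 ≡ 36 (mod 173)
36^2 ≡ 36^2 = 1296 ≡ 85 (mod 173)
36^4 ≡ 85^2 = 7225 ≡ 132 (mod 173)
36^8 ≡ 132^2 = 17424 ≡ 124 (mod 173)
36^16 ≡ 124^2 = 15376 ≡ 152 (mod 173)
36^32 ≡ 152^2 = 23104 ≡ 95 (mod 173)
36^64 ≡ 95^2 = 9025 ≡ 29 (mod 173)
36^128 ≡ 29^2 = 841 ≡ 149 (mod 173)
36^256 ≡ 149^2 = 22201 ≡ 57 (mod 173)
36^468 = 36^256 × 36^128 × 36^64 × 36^16 × 36^4 ≡ 57 × 149 × 29 × 152 × 132 (mod 173).
Accumulate the product:
57 × 149 = 8493 ≡ 16
16 × 29 = 464 ≡ 118
118 × 152 = 17936 ≡ 117
117 × 132 = 15444 ≡ 47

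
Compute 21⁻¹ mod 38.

38 = 1×21 + 17
21 = 1×17 + 4
17 = 4×4 + 1
4 = 4×1 + 0
gcd(21, 38) = 1, so the inverse exists.
Back-substitute for 1:
1 = 1×17 − 4×4
  = −4×21 + 5×17
  = 5×38 − 9×21
So 21⁻¹ ≡ −9 ≡ 29 (mod 38).

29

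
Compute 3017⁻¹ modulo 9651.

5678

Run the extended Euclidean algorithm:
9651 = 3*3017 + 600
3017 = 5*600 + 17
600 = 35*17 + 5
17 = 3*5 + 2
5 = 2*2 + 1
2 = 2*1 + 0
gcd(3017, 9651) = 1, so the inverse exists.
Bézout: 1 = 1242*9651 − 3973*3017.
So 3017⁻¹ ≡ −3973 ≡ 5678 (mod 9651).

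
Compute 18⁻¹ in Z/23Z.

9

By the extended Euclidean algorithm:
23 = 1·18 + 5
18 = 3·5 + 3
5 = 1·3 + 2
3 = 1·2 + 1
2 = 2·1 + 0
gcd(18, 23) = 1, so the inverse exists.
Back-substitute for 1:
1 = 1·3 − 1·2
  = −1·5 + 2·3
  = 2·18 − 7·5
  = −7·23 + 9·18
So 18⁻¹ ≡ 9 (mod 23).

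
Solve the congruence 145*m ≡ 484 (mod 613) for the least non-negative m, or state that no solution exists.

350

gcd(145, 613) = 1, so a unique solution mod 613 exists.
145⁻¹ ≡ 520 (mod 613).
m ≡ 520*484 ≡ 350 (mod 613).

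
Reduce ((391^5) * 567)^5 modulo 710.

467

(391)^5 ≡ 91 (mod 710)
91 * 567 = 51597 ≡ 477 (mod 710)
(477)^5 ≡ 467 (mod 710)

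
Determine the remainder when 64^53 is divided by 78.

64

64^1 ≡ 64 (mod 78)
64^2 ≡ 64^2 = 4096 ≡ 40 (mod 78)
64^4 ≡ 40^2 = 1600 ≡ 40 (mod 78)
64^8 ≡ 40^2 = 1600 ≡ 40 (mod 78)
64^16 ≡ 40^2 = 1600 ≡ 40 (mod 78)
64^32 ≡ 40^2 = 1600 ≡ 40 (mod 78)
64^53 = 64^32 * 64^16 * 64^4 * 64^1 ≡ 40 * 40 * 40 * 64 (mod 78).
Accumulate the product:
40 * 40 = 1600 ≡ 40
40 * 40 = 1600 ≡ 40
40 * 64 = 2560 ≡ 64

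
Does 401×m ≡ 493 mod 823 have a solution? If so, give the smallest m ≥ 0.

gcd(401, 823) = 1, so a unique solution mod 823 exists.
401⁻¹ ≡ 431 (mod 823).
m ≡ 431×493 ≡ 149 (mod 823).

149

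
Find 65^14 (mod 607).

Compute successive squares:
65^1 ≡ 65 (mod 607)
65^2 ≡ 65^2 = 4225 ≡ 583 (mod 607)
65^4 ≡ 583^2 = 339889 ≡ 576 (mod 607)
65^8 ≡ 576^2 = 331776 ≡ 354 (mod 607)
65^14 = 65^8 × 65^4 × 65^2 ≡ 354 × 576 × 583 (mod 607).
Accumulate the product:
354 × 576 = 203904 ≡ 559
559 × 583 = 325897 ≡ 545

545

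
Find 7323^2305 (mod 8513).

7245

2305 in binary is 100100000001, i.e. 2305 = 2048 + 256 + 1.
7323^1 ≡ 7323 (mod 8513)
7323^2 ≡ 7323^2 = 53626329 ≡ 2942 (mod 8513)
7323^4 ≡ 2942^2 = 8655364 ≡ 6156 (mod 8513)
7323^8 ≡ 6156^2 = 37896336 ≡ 4973 (mod 8513)
7323^16 ≡ 4973^2 = 24730729 ≡ 464 (mod 8513)
7323^32 ≡ 464^2 = 215296 ≡ 2471 (mod 8513)
7323^64 ≡ 2471^2 = 6105841 ≡ 2020 (mod 8513)
7323^128 ≡ 2020^2 = 4080400 ≡ 2673 (mod 8513)
7323^256 ≡ 2673^2 = 7144929 ≡ 2522 (mod 8513)
7323^512 ≡ 2522^2 = 6360484 ≡ 1273 (mod 8513)
7323^1024 ≡ 1273^2 = 1620529 ≡ 3059 (mod 8513)
7323^2048 ≡ 3059^2 = 9357481 ≡ 1694 (mod 8513)
7323^2305 = 7323^2048 · 7323^256 · 7323^1 ≡ 1694 · 2522 · 7323 (mod 8513).
Accumulate the product:
1694 · 2522 = 4272268 ≡ 7255
7255 · 7323 = 53128365 ≡ 7245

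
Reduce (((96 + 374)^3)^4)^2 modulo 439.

96 + 374 = 470 ≡ 31 (mod 439)
(31)^3 ≡ 378 (mod 439)
(378)^4 ≡ 220 (mod 439)
(220)^2 ≡ 110 (mod 439)

110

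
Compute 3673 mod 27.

1

3673 = 136*27 + 1, so 3673 ≡ 1 (mod 27).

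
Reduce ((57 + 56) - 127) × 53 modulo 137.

57 + 56 = 113
113 - 127 = -14 ≡ 123 (mod 137)
123 × 53 = 6519 ≡ 80 (mod 137)

80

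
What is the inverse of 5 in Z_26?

By the extended Euclidean algorithm:
26 = 5×5 + 1
5 = 5×1 + 0
gcd(5, 26) = 1, so the inverse exists.
Back-substitute for 1:
1 = 1×26 − 5×5
So 5⁻¹ ≡ −5 ≡ 21 (mod 26).

21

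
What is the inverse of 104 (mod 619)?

125

By the extended Euclidean algorithm:
619 = 5·104 + 99
104 = 1·99 + 5
99 = 19·5 + 4
5 = 1·4 + 1
4 = 4·1 + 0
gcd(104, 619) = 1, so the inverse exists.
Bézout: 1 = −21·619 + 125·104.
So 104⁻¹ ≡ 125 (mod 619).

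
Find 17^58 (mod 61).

19

Compute successive squares:
58 in binary is 111010, i.e. 58 = 32 + 16 + 8 + 2.
17^1 ≡ 17 (mod 61)
17^2 ≡ 17^2 = 289 ≡ 45 (mod 61)
17^4 ≡ 45^2 = 2025 ≡ 12 (mod 61)
17^8 ≡ 12^2 = 144 ≡ 22 (mod 61)
17^16 ≡ 22^2 = 484 ≡ 57 (mod 61)
17^32 ≡ 57^2 = 3249 ≡ 16 (mod 61)
17^58 = 17^32 × 17^16 × 17^8 × 17^2 ≡ 16 × 57 × 22 × 45 (mod 61).
Accumulate the product:
16 × 57 = 912 ≡ 58
58 × 22 = 1276 ≡ 56
56 × 45 = 2520 ≡ 19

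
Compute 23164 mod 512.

23164 = 45×512 + 124, so 23164 ≡ 124 (mod 512).

124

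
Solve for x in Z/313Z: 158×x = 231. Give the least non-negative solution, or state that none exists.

154

gcd(158, 313) = 1, so a unique solution mod 313 exists.
158⁻¹ ≡ 105 (mod 313).
x ≡ 105×231 ≡ 154 (mod 313).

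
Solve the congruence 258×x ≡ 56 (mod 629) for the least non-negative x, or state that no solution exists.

gcd(258, 629) = 1, so a unique solution mod 629 exists.
258⁻¹ ≡ 295 (mod 629).
x ≡ 295×56 ≡ 166 (mod 629).

166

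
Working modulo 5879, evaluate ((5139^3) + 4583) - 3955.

4340

(5139)^3 ≡ 3712 (mod 5879)
3712 + 4583 = 8295 ≡ 2416 (mod 5879)
2416 - 3955 = -1539 ≡ 4340 (mod 5879)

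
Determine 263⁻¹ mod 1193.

Apply the Euclidean algorithm and back-substitute:
1193 = 4*263 + 141
263 = 1*141 + 122
141 = 1*122 + 19
122 = 6*19 + 8
19 = 2*8 + 3
8 = 2*3 + 2
3 = 1*2 + 1
2 = 2*1 + 0
gcd(263, 1193) = 1, so the inverse exists.
Back-substitute for 1:
1 = 1*3 − 1*2
  = −1*8 + 3*3
  = 3*19 − 7*8
  = −7*122 + 45*19
  = 45*141 − 52*122
  = −52*263 + 97*141
  = 97*1193 − 440*263
So 263⁻¹ ≡ −440 ≡ 753 (mod 1193).

753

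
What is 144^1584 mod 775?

Compute successive squares:
1584 in binary is 11000110000, i.e. 1584 = 1024 + 512 + 32 + 16.
144^1 ≡ 144 (mod 775)
144^2 ≡ 144^2 = 20736 ≡ 586 (mod 775)
144^4 ≡ 586^2 = 343396 ≡ 71 (mod 775)
144^8 ≡ 71^2 = 5041 ≡ 391 (mod 775)
144^16 ≡ 391^2 = 152881 ≡ 206 (mod 775)
144^32 ≡ 206^2 = 42436 ≡ 586 (mod 775)
144^64 ≡ 586^2 = 343396 ≡ 71 (mod 775)
144^128 ≡ 71^2 = 5041 ≡ 391 (mod 775)
144^256 ≡ 391^2 = 152881 ≡ 206 (mod 775)
144^512 ≡ 206^2 = 42436 ≡ 586 (mod 775)
144^1024 ≡ 586^2 = 343396 ≡ 71 (mod 775)
144^1584 = 144^1024 * 144^512 * 144^32 * 144^16 ≡ 71 * 586 * 586 * 206 (mod 775).
Accumulate the product:
71 * 586 = 41606 ≡ 531
531 * 586 = 311166 ≡ 391
391 * 206 = 80546 ≡ 721

721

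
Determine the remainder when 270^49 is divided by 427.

396

49 in binary is 110001, i.e. 49 = 32 + 16 + 1.
270^1 ≡ 270 (mod 427)
270^2 ≡ 270^2 = 72900 ≡ 310 (mod 427)
270^4 ≡ 310^2 = 96100 ≡ 25 (mod 427)
270^8 ≡ 25^2 = 625 ≡ 198 (mod 427)
270^16 ≡ 198^2 = 39204 ≡ 347 (mod 427)
270^32 ≡ 347^2 = 120409 ≡ 422 (mod 427)
270^49 = 270^32 · 270^16 · 270^1 ≡ 422 · 347 · 270 (mod 427).
Accumulate the product:
422 · 347 = 146434 ≡ 400
400 · 270 = 108000 ≡ 396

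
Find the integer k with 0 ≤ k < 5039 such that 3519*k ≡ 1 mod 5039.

5039 = 1*3519 + 1520
3519 = 2*1520 + 479
1520 = 3*479 + 83
479 = 5*83 + 64
83 = 1*64 + 19
64 = 3*19 + 7
19 = 2*7 + 5
7 = 1*5 + 2
5 = 2*2 + 1
2 = 2*1 + 0
gcd(3519, 5039) = 1, so the inverse exists.
Bézout: 1 = 1484*5039 − 2125*3519.
So 3519⁻¹ ≡ −2125 ≡ 2914 (mod 5039).

2914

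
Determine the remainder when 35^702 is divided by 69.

4

Using repeated squaring:
35^1 ≡ 35 (mod 69)
35^2 ≡ 35^2 = 1225 ≡ 52 (mod 69)
35^4 ≡ 52^2 = 2704 ≡ 13 (mod 69)
35^8 ≡ 13^2 = 169 ≡ 31 (mod 69)
35^16 ≡ 31^2 = 961 ≡ 64 (mod 69)
35^32 ≡ 64^2 = 4096 ≡ 25 (mod 69)
35^64 ≡ 25^2 = 625 ≡ 4 (mod 69)
35^128 ≡ 4^2 = 16 (mod 69)
35^256 ≡ 16^2 = 256 ≡ 49 (mod 69)
35^512 ≡ 49^2 = 2401 ≡ 55 (mod 69)
35^702 = 35^512 · 35^128 · 35^32 · 35^16 · 35^8 · 35^4 · 35^2 ≡ 55 · 16 · 25 · 64 · 31 · 13 · 52 (mod 69).
Accumulate the product:
55 · 16 = 880 ≡ 52
52 · 25 = 1300 ≡ 58
58 · 64 = 3712 ≡ 55
55 · 31 = 1705 ≡ 49
49 · 13 = 637 ≡ 16
16 · 52 = 832 ≡ 4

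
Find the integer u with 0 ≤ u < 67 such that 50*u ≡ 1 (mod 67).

63

By the extended Euclidean algorithm:
67 = 1×50 + 17
50 = 2×17 + 16
17 = 1×16 + 1
16 = 16×1 + 0
gcd(50, 67) = 1, so the inverse exists.
Back-substitute for 1:
1 = 1×17 − 1×16
  = −1×50 + 3×17
  = 3×67 − 4×50
So 50⁻¹ ≡ −4 ≡ 63 (mod 67).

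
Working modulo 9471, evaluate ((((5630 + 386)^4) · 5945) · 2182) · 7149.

5630 + 386 = 6016
(6016)^4 ≡ 8614 (mod 9471)
8614 · 5945 = 51210230 ≡ 533 (mod 9471)
533 · 2182 = 1163006 ≡ 7544 (mod 9471)
7544 · 7149 = 53932056 ≡ 4182 (mod 9471)

4182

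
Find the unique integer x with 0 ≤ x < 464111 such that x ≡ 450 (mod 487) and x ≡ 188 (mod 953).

275605

487⁻¹ mod 953: 487*227 ≡ 1 (mod 953), so 487⁻¹ ≡ 227.
x = 450 + 487*((188 − 450)*227 mod 953) = 450 + 487*565 = 275605.
Check: 275605 mod 487 = 450, 275605 mod 953 = 188. ✓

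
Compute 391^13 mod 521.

5

13 in binary is 1101, i.e. 13 = 8 + 4 + 1.
391^1 ≡ 391 (mod 521)
391^2 ≡ 391^2 = 152881 ≡ 228 (mod 521)
391^4 ≡ 228^2 = 51984 ≡ 405 (mod 521)
391^8 ≡ 405^2 = 164025 ≡ 431 (mod 521)
391^13 = 391^8 · 391^4 · 391^1 ≡ 431 · 405 · 391 (mod 521).
Accumulate the product:
431 · 405 = 174555 ≡ 20
20 · 391 = 7820 ≡ 5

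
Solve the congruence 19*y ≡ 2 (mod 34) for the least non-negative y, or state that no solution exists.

gcd(19, 34) = 1, so a unique solution mod 34 exists.
19⁻¹ ≡ 9 (mod 34).
y ≡ 9*2 ≡ 18 (mod 34).

18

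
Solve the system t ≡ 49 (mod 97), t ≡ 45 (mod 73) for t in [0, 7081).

1213

97⁻¹ mod 73: 97*70 ≡ 1 (mod 73), so 97⁻¹ ≡ 70.
t = 49 + 97*((45 − 49)*70 mod 73) = 49 + 97*12 = 1213.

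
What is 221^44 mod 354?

44 in binary is 101100, i.e. 44 = 32 + 8 + 4.
221^1 ≡ 221 (mod 354)
221^2 ≡ 221^2 = 48841 ≡ 343 (mod 354)
221^4 ≡ 343^2 = 117649 ≡ 121 (mod 354)
221^8 ≡ 121^2 = 14641 ≡ 127 (mod 354)
221^16 ≡ 127^2 = 16129 ≡ 199 (mod 354)
221^32 ≡ 199^2 = 39601 ≡ 307 (mod 354)
221^44 = 221^32 · 221^8 · 221^4 ≡ 307 · 127 · 121 (mod 354).
Accumulate the product:
307 · 127 = 38989 ≡ 49
49 · 121 = 5929 ≡ 265

265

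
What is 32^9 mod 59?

13

Using repeated squaring:
9 in binary is 1001, i.e. 9 = 8 + 1.
32^1 ≡ 32 (mod 59)
32^2 ≡ 32^2 = 1024 ≡ 21 (mod 59)
32^4 ≡ 21^2 = 441 ≡ 28 (mod 59)
32^8 ≡ 28^2 = 784 ≡ 17 (mod 59)
32^9 = 32^8 * 32^1 ≡ 17 * 32 (mod 59).
17 * 32 = 544 ≡ 13 (mod 59).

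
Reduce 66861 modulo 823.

198

66861 = 81*823 + 198, so 66861 ≡ 198 (mod 823).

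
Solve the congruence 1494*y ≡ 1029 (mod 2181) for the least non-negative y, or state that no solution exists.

262

gcd(1494, 2181) = 3, and 3 | 1029, so solutions exist.
Divide through by 3: 498*y = 343 (mod 727).
498⁻¹ ≡ 200 (mod 727).
y ≡ 200*343 ≡ 262 (mod 727).
The smallest non-negative solution is y = 262.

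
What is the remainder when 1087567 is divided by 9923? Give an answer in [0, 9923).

5960

1087567 = 109×9923 + 5960, so 1087567 ≡ 5960 (mod 9923).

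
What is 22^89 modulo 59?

Compute successive squares:
89 in binary is 1011001, i.e. 89 = 64 + 16 + 8 + 1.
22^1 ≡ 22 (mod 59)
22^2 ≡ 22^2 = 484 ≡ 12 (mod 59)
22^4 ≡ 12^2 = 144 ≡ 26 (mod 59)
22^8 ≡ 26^2 = 676 ≡ 27 (mod 59)
22^16 ≡ 27^2 = 729 ≡ 21 (mod 59)
22^32 ≡ 21^2 = 441 ≡ 28 (mod 59)
22^64 ≡ 28^2 = 784 ≡ 17 (mod 59)
22^89 = 22^64 × 22^16 × 22^8 × 22^1 ≡ 17 × 21 × 27 × 22 (mod 59).
Accumulate the product:
17 × 21 = 357 ≡ 3
3 × 27 = 81 ≡ 22
22 × 22 = 484 ≡ 12

12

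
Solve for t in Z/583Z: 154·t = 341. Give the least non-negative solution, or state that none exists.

gcd(154, 583) = 11, and 11 | 341, so solutions exist.
Divide through by 11: 14·t = 31 (mod 53).
14⁻¹ ≡ 19 (mod 53).
t ≡ 19·31 ≡ 6 (mod 53).
The smallest non-negative solution is t = 6.

6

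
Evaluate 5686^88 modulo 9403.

436

Using repeated squaring:
88 in binary is 1011000, i.e. 88 = 64 + 16 + 8.
5686^1 ≡ 5686 (mod 9403)
5686^2 ≡ 5686^2 = 32330596 ≡ 3082 (mod 9403)
5686^4 ≡ 3082^2 = 9498724 ≡ 1694 (mod 9403)
5686^8 ≡ 1694^2 = 2869636 ≡ 1721 (mod 9403)
5686^16 ≡ 1721^2 = 2961841 ≡ 9299 (mod 9403)
5686^32 ≡ 9299^2 = 86471401 ≡ 1413 (mod 9403)
5686^64 ≡ 1413^2 = 1996569 ≡ 3133 (mod 9403)
5686^88 = 5686^64 * 5686^16 * 5686^8 ≡ 3133 * 9299 * 1721 (mod 9403).
Accumulate the product:
3133 * 9299 = 29133767 ≡ 3273
3273 * 1721 = 5632833 ≡ 436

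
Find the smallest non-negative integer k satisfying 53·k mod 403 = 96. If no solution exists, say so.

gcd(53, 403) = 1, so a unique solution mod 403 exists.
53⁻¹ ≡ 365 (mod 403).
k ≡ 365·96 ≡ 382 (mod 403).

382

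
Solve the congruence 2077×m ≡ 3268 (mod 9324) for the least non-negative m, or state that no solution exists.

gcd(2077, 9324) = 1, so a unique solution mod 9324 exists.
2077⁻¹ ≡ 3937 (mod 9324).
m ≡ 3937×3268 ≡ 8320 (mod 9324).

8320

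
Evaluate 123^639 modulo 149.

46

Compute successive squares:
639 in binary is 1001111111, i.e. 639 = 512 + 64 + 32 + 16 + 8 + 4 + 2 + 1.
123^1 ≡ 123 (mod 149)
123^2 ≡ 123^2 = 15129 ≡ 80 (mod 149)
123^4 ≡ 80^2 = 6400 ≡ 142 (mod 149)
123^8 ≡ 142^2 = 20164 ≡ 49 (mod 149)
123^16 ≡ 49^2 = 2401 ≡ 17 (mod 149)
123^32 ≡ 17^2 = 289 ≡ 140 (mod 149)
123^64 ≡ 140^2 = 19600 ≡ 81 (mod 149)
123^128 ≡ 81^2 = 6561 ≡ 5 (mod 149)
123^256 ≡ 5^2 = 25 (mod 149)
123^512 ≡ 25^2 = 625 ≡ 29 (mod 149)
123^639 = 123^512 · 123^64 · 123^32 · 123^16 · 123^8 · 123^4 · 123^2 · 123^1 ≡ 29 · 81 · 140 · 17 · 49 · 142 · 80 · 123 (mod 149).
Accumulate the product:
29 · 81 = 2349 ≡ 114
114 · 140 = 15960 ≡ 17
17 · 17 = 289 ≡ 140
140 · 49 = 6860 ≡ 6
6 · 142 = 852 ≡ 107
107 · 80 = 8560 ≡ 67
67 · 123 = 8241 ≡ 46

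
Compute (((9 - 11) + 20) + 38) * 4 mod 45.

44

9 - 11 = -2 ≡ 43 (mod 45)
43 + 20 = 63 ≡ 18 (mod 45)
18 + 38 = 56 ≡ 11 (mod 45)
11 * 4 = 44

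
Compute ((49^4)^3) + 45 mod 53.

(49)^4 ≡ 44 (mod 53)
(44)^3 ≡ 13 (mod 53)
13 + 45 = 58 ≡ 5 (mod 53)

5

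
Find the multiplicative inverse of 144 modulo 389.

By the extended Euclidean algorithm:
389 = 2*144 + 101
144 = 1*101 + 43
101 = 2*43 + 15
43 = 2*15 + 13
15 = 1*13 + 2
13 = 6*2 + 1
2 = 2*1 + 0
gcd(144, 389) = 1, so the inverse exists.
Back-substitute for 1:
1 = 1*13 − 6*2
  = −6*15 + 7*13
  = 7*43 − 20*15
  = −20*101 + 47*43
  = 47*144 − 67*101
  = −67*389 + 181*144
So 144⁻¹ ≡ 181 (mod 389).

181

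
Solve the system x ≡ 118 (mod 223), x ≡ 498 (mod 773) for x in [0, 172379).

223⁻¹ mod 773: 223×52 ≡ 1 (mod 773), so 223⁻¹ ≡ 52.
x = 118 + 223×((498 − 118)×52 mod 773) = 118 + 223×435 = 97123.
Check: 97123 mod 223 = 118, 97123 mod 773 = 498. ✓

97123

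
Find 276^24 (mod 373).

24 in binary is 11000, i.e. 24 = 16 + 8.
276^1 ≡ 276 (mod 373)
276^2 ≡ 276^2 = 76176 ≡ 84 (mod 373)
276^4 ≡ 84^2 = 7056 ≡ 342 (mod 373)
276^8 ≡ 342^2 = 116964 ≡ 215 (mod 373)
276^16 ≡ 215^2 = 46225 ≡ 346 (mod 373)
276^24 = 276^16 · 276^8 ≡ 346 · 215 (mod 373).
346 · 215 = 74390 ≡ 163 (mod 373).

163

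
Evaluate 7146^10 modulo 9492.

Using repeated squaring:
10 in binary is 1010, i.e. 10 = 8 + 2.
7146^1 ≡ 7146 (mod 9492)
7146^2 ≡ 7146^2 = 51065316 ≡ 7848 (mod 9492)
7146^4 ≡ 7848^2 = 61591104 ≡ 7008 (mod 9492)
7146^8 ≡ 7008^2 = 49112064 ≡ 456 (mod 9492)
7146^10 = 7146^8 * 7146^2 ≡ 456 * 7848 (mod 9492).
456 * 7848 = 3578688 ≡ 204 (mod 9492).

204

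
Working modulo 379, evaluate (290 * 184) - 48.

252

290 * 184 = 53360 ≡ 300 (mod 379)
300 - 48 = 252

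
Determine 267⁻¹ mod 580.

63

Apply the Euclidean algorithm and back-substitute:
580 = 2·267 + 46
267 = 5·46 + 37
46 = 1·37 + 9
37 = 4·9 + 1
9 = 9·1 + 0
gcd(267, 580) = 1, so the inverse exists.
Back-substitute for 1:
1 = 1·37 − 4·9
  = −4·46 + 5·37
  = 5·267 − 29·46
  = −29·580 + 63·267
So 267⁻¹ ≡ 63 (mod 580).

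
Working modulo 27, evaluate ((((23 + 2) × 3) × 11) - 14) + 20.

23 + 2 = 25
25 × 3 = 75 ≡ 21 (mod 27)
21 × 11 = 231 ≡ 15 (mod 27)
15 - 14 = 1
1 + 20 = 21

21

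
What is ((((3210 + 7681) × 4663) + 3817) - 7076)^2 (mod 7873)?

3210 + 7681 = 10891 ≡ 3018 (mod 7873)
3018 × 4663 = 14072934 ≡ 3883 (mod 7873)
3883 + 3817 = 7700
7700 - 7076 = 624
(624)^2 ≡ 3599 (mod 7873)

3599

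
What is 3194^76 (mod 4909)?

76 in binary is 1001100, i.e. 76 = 64 + 8 + 4.
3194^1 ≡ 3194 (mod 4909)
3194^2 ≡ 3194^2 = 10201636 ≡ 734 (mod 4909)
3194^4 ≡ 734^2 = 538756 ≡ 3675 (mod 4909)
3194^8 ≡ 3675^2 = 13505625 ≡ 966 (mod 4909)
3194^16 ≡ 966^2 = 933156 ≡ 446 (mod 4909)
3194^32 ≡ 446^2 = 198916 ≡ 2556 (mod 4909)
3194^64 ≡ 2556^2 = 6533136 ≡ 4166 (mod 4909)
3194^76 = 3194^64 × 3194^8 × 3194^4 ≡ 4166 × 966 × 3675 (mod 4909).
Accumulate the product:
4166 × 966 = 4024356 ≡ 3885
3885 × 3675 = 14277375 ≡ 2003

2003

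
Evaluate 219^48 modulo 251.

By square-and-multiply:
48 in binary is 110000, i.e. 48 = 32 + 16.
219^1 ≡ 219 (mod 251)
219^2 ≡ 219^2 = 47961 ≡ 20 (mod 251)
219^4 ≡ 20^2 = 400 ≡ 149 (mod 251)
219^8 ≡ 149^2 = 22201 ≡ 113 (mod 251)
219^16 ≡ 113^2 = 12769 ≡ 219 (mod 251)
219^32 ≡ 219^2 = 47961 ≡ 20 (mod 251)
219^48 = 219^32 * 219^16 ≡ 20 * 219 (mod 251).
20 * 219 = 4380 ≡ 113 (mod 251).

113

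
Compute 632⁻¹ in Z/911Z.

Run the extended Euclidean algorithm:
911 = 1*632 + 279
632 = 2*279 + 74
279 = 3*74 + 57
74 = 1*57 + 17
57 = 3*17 + 6
17 = 2*6 + 5
6 = 1*5 + 1
5 = 5*1 + 0
gcd(632, 911) = 1, so the inverse exists.
Back-substitute for 1:
1 = 1*6 − 1*5
  = −1*17 + 3*6
  = 3*57 − 10*17
  = −10*74 + 13*57
  = 13*279 − 49*74
  = −49*632 + 111*279
  = 111*911 − 160*632
So 632⁻¹ ≡ −160 ≡ 751 (mod 911).

751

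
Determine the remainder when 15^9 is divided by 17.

15

9 in binary is 1001, i.e. 9 = 8 + 1.
15^1 ≡ 15 (mod 17)
15^2 ≡ 15^2 = 225 ≡ 4 (mod 17)
15^4 ≡ 4^2 = 16 (mod 17)
15^8 ≡ 16^2 = 256 ≡ 1 (mod 17)
15^9 = 15^8 × 15^1 ≡ 1 × 15 (mod 17).
1 × 15 = 15 ≡ 15 (mod 17).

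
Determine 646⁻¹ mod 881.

Apply the Euclidean algorithm and back-substitute:
881 = 1·646 + 235
646 = 2·235 + 176
235 = 1·176 + 59
176 = 2·59 + 58
59 = 1·58 + 1
58 = 58·1 + 0
gcd(646, 881) = 1, so the inverse exists.
Back-substitute for 1:
1 = 1·59 − 1·58
  = −1·176 + 3·59
  = 3·235 − 4·176
  = −4·646 + 11·235
  = 11·881 − 15·646
So 646⁻¹ ≡ −15 ≡ 866 (mod 881).

866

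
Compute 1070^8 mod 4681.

1070^1 ≡ 1070 (mod 4681)
1070^2 ≡ 1070^2 = 1144900 ≡ 2736 (mod 4681)
1070^4 ≡ 2736^2 = 7485696 ≡ 777 (mod 4681)
1070^8 ≡ 777^2 = 603729 ≡ 4561 (mod 4681)
So 1070^8 ≡ 4561 (mod 4681).

4561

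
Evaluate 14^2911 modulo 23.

Compute successive squares:
14^1 ≡ 14 (mod 23)
14^2 ≡ 14^2 = 196 ≡ 12 (mod 23)
14^4 ≡ 12^2 = 144 ≡ 6 (mod 23)
14^8 ≡ 6^2 = 36 ≡ 13 (mod 23)
14^16 ≡ 13^2 = 169 ≡ 8 (mod 23)
14^32 ≡ 8^2 = 64 ≡ 18 (mod 23)
14^64 ≡ 18^2 = 324 ≡ 2 (mod 23)
14^128 ≡ 2^2 = 4 (mod 23)
14^256 ≡ 4^2 = 16 (mod 23)
14^512 ≡ 16^2 = 256 ≡ 3 (mod 23)
14^1024 ≡ 3^2 = 9 (mod 23)
14^2048 ≡ 9^2 = 81 ≡ 12 (mod 23)
14^2911 = 14^2048 * 14^512 * 14^256 * 14^64 * 14^16 * 14^8 * 14^4 * 14^2 * 14^1 ≡ 12 * 3 * 16 * 2 * 8 * 13 * 6 * 12 * 14 (mod 23).
Accumulate the product:
12 * 3 = 36 ≡ 13
13 * 16 = 208 ≡ 1
1 * 2 = 2
2 * 8 = 16
16 * 13 = 208 ≡ 1
1 * 6 = 6
6 * 12 = 72 ≡ 3
3 * 14 = 42 ≡ 19

19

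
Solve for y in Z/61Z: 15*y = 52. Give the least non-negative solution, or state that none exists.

gcd(15, 61) = 1, so a unique solution mod 61 exists.
15⁻¹ ≡ 57 (mod 61).
y ≡ 57*52 ≡ 36 (mod 61).

36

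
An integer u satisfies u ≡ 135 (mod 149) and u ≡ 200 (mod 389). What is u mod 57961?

49603

149⁻¹ mod 389: 149*47 ≡ 1 (mod 389), so 149⁻¹ ≡ 47.
u = 135 + 149*((200 − 135)*47 mod 389) = 135 + 149*332 = 49603.
Check: 49603 mod 149 = 135, 49603 mod 389 = 200. ✓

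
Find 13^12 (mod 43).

41

By square-and-multiply:
12 in binary is 1100, i.e. 12 = 8 + 4.
13^1 ≡ 13 (mod 43)
13^2 ≡ 13^2 = 169 ≡ 40 (mod 43)
13^4 ≡ 40^2 = 1600 ≡ 9 (mod 43)
13^8 ≡ 9^2 = 81 ≡ 38 (mod 43)
13^12 = 13^8 * 13^4 ≡ 38 * 9 (mod 43).
38 * 9 = 342 ≡ 41 (mod 43).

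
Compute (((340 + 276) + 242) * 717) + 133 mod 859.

340 + 276 = 616
616 + 242 = 858
858 * 717 = 615186 ≡ 142 (mod 859)
142 + 133 = 275

275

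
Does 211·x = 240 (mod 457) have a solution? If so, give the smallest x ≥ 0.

gcd(211, 457) = 1, so a unique solution mod 457 exists.
211⁻¹ ≡ 13 (mod 457).
x ≡ 13·240 ≡ 378 (mod 457).

378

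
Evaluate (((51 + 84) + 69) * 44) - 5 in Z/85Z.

51 + 84 = 135 ≡ 50 (mod 85)
50 + 69 = 119 ≡ 34 (mod 85)
34 * 44 = 1496 ≡ 51 (mod 85)
51 - 5 = 46

46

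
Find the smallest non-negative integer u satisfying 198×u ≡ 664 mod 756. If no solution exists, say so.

no solution

gcd(198, 756) = 18, and 18 does not divide 664.
So the congruence has no solution.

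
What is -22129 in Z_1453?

-22129 = -16×1453 + 1119, so -22129 ≡ 1119 (mod 1453).

1119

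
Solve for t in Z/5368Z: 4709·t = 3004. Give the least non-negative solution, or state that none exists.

4500

gcd(4709, 5368) = 1, so a unique solution mod 5368 exists.
4709⁻¹ ≡ 2069 (mod 5368).
t ≡ 2069·3004 ≡ 4500 (mod 5368).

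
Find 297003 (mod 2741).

297003 = 108*2741 + 975, so 297003 ≡ 975 (mod 2741).

975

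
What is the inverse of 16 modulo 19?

By the extended Euclidean algorithm:
19 = 1·16 + 3
16 = 5·3 + 1
3 = 3·1 + 0
gcd(16, 19) = 1, so the inverse exists.
Bézout: 1 = −5·19 + 6·16.
So 16⁻¹ ≡ 6 (mod 19).

6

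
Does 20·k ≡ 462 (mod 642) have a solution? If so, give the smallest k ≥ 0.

gcd(20, 642) = 2, and 2 | 462, so solutions exist.
Divide through by 2: 10·k = 231 (mod 321).
10⁻¹ ≡ 289 (mod 321).
k ≡ 289·231 ≡ 312 (mod 321).
The smallest non-negative solution is k = 312.

312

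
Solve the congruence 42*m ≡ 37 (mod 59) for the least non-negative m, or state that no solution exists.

36

gcd(42, 59) = 1, so a unique solution mod 59 exists.
42⁻¹ ≡ 52 (mod 59).
m ≡ 52*37 ≡ 36 (mod 59).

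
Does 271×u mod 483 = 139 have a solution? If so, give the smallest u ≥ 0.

gcd(271, 483) = 1, so a unique solution mod 483 exists.
271⁻¹ ≡ 262 (mod 483).
u ≡ 262×139 ≡ 193 (mod 483).

193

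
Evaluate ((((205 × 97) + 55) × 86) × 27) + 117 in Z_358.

299

205 × 97 = 19885 ≡ 195 (mod 358)
195 + 55 = 250
250 × 86 = 21500 ≡ 20 (mod 358)
20 × 27 = 540 ≡ 182 (mod 358)
182 + 117 = 299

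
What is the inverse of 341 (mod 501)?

Run the extended Euclidean algorithm:
501 = 1·341 + 160
341 = 2·160 + 21
160 = 7·21 + 13
21 = 1·13 + 8
13 = 1·8 + 5
8 = 1·5 + 3
5 = 1·3 + 2
3 = 1·2 + 1
2 = 2·1 + 0
gcd(341, 501) = 1, so the inverse exists.
Bézout: 1 = −130·501 + 191·341.
So 341⁻¹ ≡ 191 (mod 501).

191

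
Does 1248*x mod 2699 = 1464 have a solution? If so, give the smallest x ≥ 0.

1714

gcd(1248, 2699) = 1, so a unique solution mod 2699 exists.
1248⁻¹ ≡ 1170 (mod 2699).
x ≡ 1170*1464 ≡ 1714 (mod 2699).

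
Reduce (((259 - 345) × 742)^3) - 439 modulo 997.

259 - 345 = -86 ≡ 911 (mod 997)
911 × 742 = 675962 ≡ 993 (mod 997)
(993)^3 ≡ 933 (mod 997)
933 - 439 = 494

494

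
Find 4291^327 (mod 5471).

Compute successive squares:
327 in binary is 101000111, i.e. 327 = 256 + 64 + 4 + 2 + 1.
4291^1 ≡ 4291 (mod 5471)
4291^2 ≡ 4291^2 = 18412681 ≡ 2766 (mod 5471)
4291^4 ≡ 2766^2 = 7650756 ≡ 2298 (mod 5471)
4291^8 ≡ 2298^2 = 5280804 ≡ 1289 (mod 5471)
4291^16 ≡ 1289^2 = 1661521 ≡ 3808 (mod 5471)
4291^32 ≡ 3808^2 = 14500864 ≡ 2714 (mod 5471)
4291^64 ≡ 2714^2 = 7365796 ≡ 1830 (mod 5471)
4291^128 ≡ 1830^2 = 3348900 ≡ 648 (mod 5471)
4291^256 ≡ 648^2 = 419904 ≡ 4108 (mod 5471)
4291^327 = 4291^256 * 4291^64 * 4291^4 * 4291^2 * 4291^1 ≡ 4108 * 1830 * 2298 * 2766 * 4291 (mod 5471).
Accumulate the product:
4108 * 1830 = 7517640 ≡ 486
486 * 2298 = 1116828 ≡ 744
744 * 2766 = 2057904 ≡ 808
808 * 4291 = 3467128 ≡ 3985

3985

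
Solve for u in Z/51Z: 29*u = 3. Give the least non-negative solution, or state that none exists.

30

gcd(29, 51) = 1, so a unique solution mod 51 exists.
29⁻¹ ≡ 44 (mod 51).
u ≡ 44*3 ≡ 30 (mod 51).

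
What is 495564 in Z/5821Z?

779

495564 = 85·5821 + 779, so 495564 ≡ 779 (mod 5821).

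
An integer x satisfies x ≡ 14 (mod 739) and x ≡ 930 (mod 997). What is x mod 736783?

739⁻¹ mod 997: 739*769 ≡ 1 (mod 997), so 739⁻¹ ≡ 769.
x = 14 + 739*((930 − 14)*769 mod 997) = 14 + 739*522 = 385772.

385772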